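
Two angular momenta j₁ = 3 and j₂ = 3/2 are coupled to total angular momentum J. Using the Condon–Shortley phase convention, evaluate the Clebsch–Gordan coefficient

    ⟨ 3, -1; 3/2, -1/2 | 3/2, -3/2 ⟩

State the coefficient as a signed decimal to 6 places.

√[4·3!3!0!/7! · 2!4!1!2!0!3!] = √(576/35)
  +(−1)^1/∏(1,2,3,0,0,0)! = -1/12  (running -1/12)
⟨..|..⟩ = √(576/35)·(-1/12) = -0.338062

-0.338062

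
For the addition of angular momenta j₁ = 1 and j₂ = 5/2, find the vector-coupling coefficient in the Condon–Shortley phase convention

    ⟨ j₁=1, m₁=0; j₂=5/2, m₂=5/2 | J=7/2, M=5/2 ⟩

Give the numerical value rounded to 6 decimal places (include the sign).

+√(2/7) = +0.534522

√[8·0!2!5!/8! · 1!1!5!0!6!1!] = √(28800/7)
  +(−1)^0/∏(0,0,1,5,1,0)! = 1/120  (running 1/120)
⟨..|..⟩ = √(28800/7)·(1/120) = +0.534522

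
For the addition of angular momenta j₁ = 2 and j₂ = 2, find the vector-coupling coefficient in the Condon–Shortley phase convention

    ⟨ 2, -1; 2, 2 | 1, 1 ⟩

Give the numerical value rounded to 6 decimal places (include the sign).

-0.447214

j₁+j₂−J=3  J+j₁−j₂=1  J−j₁+j₂=1  j₁+j₂+J+1=6
(j₁±m₁, j₂±m₂, J±M) = (1,3,4,0,2,0)
P² = 36/5
sum k=3..3:
  [3] −1/6 = -1/6
S = -1/6
C² = P²·S² = 1/5 ; C = -0.447214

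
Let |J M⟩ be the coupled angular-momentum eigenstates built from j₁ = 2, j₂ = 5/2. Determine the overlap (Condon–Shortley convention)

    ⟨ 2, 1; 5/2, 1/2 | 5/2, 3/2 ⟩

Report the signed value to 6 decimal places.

triangle: 2!·2!·3!/8! = 24/40320
(j±m)!: 3!·1!·3!·2!·4!·1! = 1728
prefactor² = (2J+1)·Δ·N² = 216/35
  k=0: +1/(0!·2!·1!·3!·1!·0!) = 1/12
  k=1: −1/(1!·1!·0!·2!·2!·1!) = -1/4
Σ = -1/6  ⇒  CG² = 216/35·(-1/6)² = 6/35
CG = −√(6/35) = -0.414039

−√(6/35) = -0.414039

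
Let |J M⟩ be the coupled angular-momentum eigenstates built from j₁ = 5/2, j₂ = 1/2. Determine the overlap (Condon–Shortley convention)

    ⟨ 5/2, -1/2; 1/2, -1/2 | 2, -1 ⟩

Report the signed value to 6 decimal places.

j₁+j₂−J=1  J+j₁−j₂=4  J−j₁+j₂=0  j₁+j₂+J+1=6
(j₁±m₁, j₂±m₂, J±M) = (2,3,0,1,1,3)
P² = 12
sum k=0..0:
  [0] +1/6 = 1/6
S = 1/6
C² = P²·S² = 1/3 ; C = +0.577350

+0.577350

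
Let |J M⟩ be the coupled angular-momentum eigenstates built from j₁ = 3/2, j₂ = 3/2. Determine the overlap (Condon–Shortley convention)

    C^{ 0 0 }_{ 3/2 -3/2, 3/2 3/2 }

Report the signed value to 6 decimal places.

-0.500000  (= −√(1/4))

√[1·3!0!0!/4! · 0!3!3!0!0!0!] = √(9)
  +(−1)^3/∏(3,0,0,0,0,0)! = -1/6  (running -1/6)
⟨..|..⟩ = √(9)·(-1/6) = -0.500000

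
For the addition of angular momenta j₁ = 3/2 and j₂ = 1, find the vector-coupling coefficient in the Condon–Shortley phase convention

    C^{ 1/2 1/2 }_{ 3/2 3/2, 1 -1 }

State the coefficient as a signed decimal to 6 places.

+0.707107

triangle: 2!·1!·0!/4! = 2/24
(j±m)!: 3!·0!·0!·2!·1!·0! = 12
prefactor² = (2J+1)·Δ·N² = 2
  k=0: +1/(0!·2!·0!·0!·1!·0!) = 1/2
Σ = 1/2  ⇒  CG² = 2·1/2² = 1/2
CG = +√(1/2) = +0.707107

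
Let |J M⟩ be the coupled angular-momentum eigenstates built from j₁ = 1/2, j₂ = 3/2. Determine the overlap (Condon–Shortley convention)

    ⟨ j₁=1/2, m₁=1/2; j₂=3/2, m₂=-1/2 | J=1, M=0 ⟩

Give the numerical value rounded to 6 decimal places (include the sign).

triangle: 1!·0!·2!/4! = 2/24
(j±m)!: 1!·0!·1!·2!·1!·1! = 2
prefactor² = (2J+1)·Δ·N² = 1/2
  k=0: +1/(0!·1!·0!·1!·0!·1!) = 1
Σ = 1  ⇒  CG² = 1/2·1² = 1/2
CG = +√(1/2) = +0.707107

+0.707107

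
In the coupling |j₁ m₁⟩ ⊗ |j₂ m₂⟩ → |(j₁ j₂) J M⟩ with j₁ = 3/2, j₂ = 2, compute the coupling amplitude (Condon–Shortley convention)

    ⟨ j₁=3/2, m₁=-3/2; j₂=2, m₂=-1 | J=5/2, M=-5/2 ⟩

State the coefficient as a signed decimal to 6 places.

√[6·1!2!3!/7! · 0!3!1!3!0!5!] = √(432/7)
  +(−1)^1/∏(1,0,2,0,0,3)! = -1/12  (running -1/12)
⟨..|..⟩ = √(432/7)·(-1/12) = -0.654654

-0.654654  (= −√(3/7))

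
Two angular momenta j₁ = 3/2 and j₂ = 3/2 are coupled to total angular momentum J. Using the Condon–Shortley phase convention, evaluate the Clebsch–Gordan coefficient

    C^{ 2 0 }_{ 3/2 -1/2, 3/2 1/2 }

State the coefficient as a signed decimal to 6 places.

-0.500000

√[5·1!2!2!/6! · 1!2!2!1!2!2!] = √(4/9)
  +(−1)^0/∏(0,1,2,2,0,0)! = 1/4  (running 1/4)
  +(−1)^1/∏(1,0,1,1,1,1)! = -1  (running -3/4)
⟨..|..⟩ = √(4/9)·(-3/4) = -0.500000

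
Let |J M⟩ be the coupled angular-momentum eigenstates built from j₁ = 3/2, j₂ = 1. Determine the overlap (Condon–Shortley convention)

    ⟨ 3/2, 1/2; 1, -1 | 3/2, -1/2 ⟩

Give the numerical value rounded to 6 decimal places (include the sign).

j₁+j₂−J=1  J+j₁−j₂=2  J−j₁+j₂=1  j₁+j₂+J+1=5
(j₁±m₁, j₂±m₂, J±M) = (2,1,0,2,1,2)
P² = 8/15
sum k=0..0:
  [0] +1/1 = 1
S = 1
C² = P²·S² = 8/15 ; C = +0.730297

+0.730297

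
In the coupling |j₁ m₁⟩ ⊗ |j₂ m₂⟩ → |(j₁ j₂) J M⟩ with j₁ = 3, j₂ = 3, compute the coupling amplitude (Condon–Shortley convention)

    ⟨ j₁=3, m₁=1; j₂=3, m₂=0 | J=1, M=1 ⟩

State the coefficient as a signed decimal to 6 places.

√[3·5!1!1!/8! · 4!2!3!3!2!0!] = √(216/7)
  +(−1)^2/∏(2,3,0,1,1,0)! = 1/12  (running 1/12)
⟨..|..⟩ = √(216/7)·(1/12) = +0.462910

+0.462910  (= +√(3/14))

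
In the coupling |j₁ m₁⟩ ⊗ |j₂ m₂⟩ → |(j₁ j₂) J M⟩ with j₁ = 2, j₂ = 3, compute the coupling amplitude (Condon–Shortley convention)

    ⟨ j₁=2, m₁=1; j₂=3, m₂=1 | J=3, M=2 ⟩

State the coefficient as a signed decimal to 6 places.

√[7·2!2!4!/9! · 3!1!4!2!5!1!] = √(64)
  +(−1)^0/∏(0,2,1,4,1,0)! = 1/48  (running 1/48)
  +(−1)^1/∏(1,1,0,3,2,1)! = -1/12  (running -1/16)
⟨..|..⟩ = √(64)·(-1/16) = -0.500000

−√(1/4) = -0.500000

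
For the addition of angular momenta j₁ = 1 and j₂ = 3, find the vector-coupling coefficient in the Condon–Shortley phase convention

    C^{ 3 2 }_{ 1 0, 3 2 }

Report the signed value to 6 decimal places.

√[7·1!1!5!/8! · 1!1!5!1!5!1!] = √(300)
  +(−1)^0/∏(0,1,1,5,0,0)! = 1/120  (running 1/120)
  +(−1)^1/∏(1,0,0,4,1,1)! = -1/24  (running -1/30)
⟨..|..⟩ = √(300)·(-1/30) = -0.577350

−√(1/3) = -0.577350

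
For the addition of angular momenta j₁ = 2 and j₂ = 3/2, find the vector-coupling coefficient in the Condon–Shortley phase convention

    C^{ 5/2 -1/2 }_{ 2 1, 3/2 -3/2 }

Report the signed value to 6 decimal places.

+√(27/70) = +0.621059

√[6·1!3!2!/7! · 3!1!0!3!2!3!] = √(216/35)
  +(−1)^0/∏(0,1,1,0,2,2)! = 1/4  (running 1/4)
⟨..|..⟩ = √(216/35)·(1/4) = +0.621059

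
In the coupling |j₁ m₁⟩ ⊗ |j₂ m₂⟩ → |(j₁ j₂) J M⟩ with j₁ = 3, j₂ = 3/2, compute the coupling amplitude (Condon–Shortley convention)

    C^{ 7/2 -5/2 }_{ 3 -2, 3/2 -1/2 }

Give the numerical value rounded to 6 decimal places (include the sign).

-0.377964

j₁+j₂−J=1  J+j₁−j₂=5  J−j₁+j₂=2  j₁+j₂+J+1=9
(j₁±m₁, j₂±m₂, J±M) = (1,5,1,2,1,6)
P² = 6400/7
sum k=0..1:
  [0] +1/120 = 1/120
  [1] −1/48 = -1/48
S = -1/80
C² = P²·S² = 1/7 ; C = -0.377964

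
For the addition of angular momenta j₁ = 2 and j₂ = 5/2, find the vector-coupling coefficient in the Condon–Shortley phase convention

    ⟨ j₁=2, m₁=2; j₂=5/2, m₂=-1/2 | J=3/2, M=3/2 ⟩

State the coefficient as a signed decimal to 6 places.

+√(4/35) ≈ +0.338062

triangle: 3!*1!*2!/7! = 12/5040
(j±m)!: 4!*0!*2!*3!*3!*0! = 1728
prefactor² = (2J+1)*Δ*N² = 576/35
  k=0: +1/(0!*3!*0!*2!*1!*0!) = 1/12
Σ = 1/12  ⇒  CG² = 576/35*1/12² = 4/35
CG = +√(4/35) = +0.338062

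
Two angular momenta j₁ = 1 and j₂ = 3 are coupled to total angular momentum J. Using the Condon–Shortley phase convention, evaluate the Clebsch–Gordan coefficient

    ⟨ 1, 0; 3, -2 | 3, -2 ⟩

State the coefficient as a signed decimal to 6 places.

√[7·1!1!5!/8! · 1!1!1!5!1!5!] = √(300)
  +(−1)^0/∏(0,1,1,1,0,4)! = 1/24  (running 1/24)
  +(−1)^1/∏(1,0,0,0,1,5)! = -1/120  (running 1/30)
⟨..|..⟩ = √(300)·(1/30) = +0.577350

+0.577350  (= +√(1/3))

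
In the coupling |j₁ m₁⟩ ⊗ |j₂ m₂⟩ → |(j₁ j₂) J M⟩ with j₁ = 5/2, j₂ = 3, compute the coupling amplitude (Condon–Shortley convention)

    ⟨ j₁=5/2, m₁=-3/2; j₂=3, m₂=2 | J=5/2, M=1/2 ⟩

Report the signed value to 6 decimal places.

−√(1/14) = -0.267261

triangle: 3!*2!*3!/9! = 72/362880
(j±m)!: 1!*4!*5!*1!*3!*2! = 34560
prefactor² = (2J+1)*Δ*N² = 288/7
  k=2: +1/(2!*1!*2!*3!*0!*0!) = 1/24
  k=3: −1/(3!*0!*1!*2!*1!*1!) = -1/12
Σ = -1/24  ⇒  CG² = 288/7*(-1/24)² = 1/14
CG = −√(1/14) = -0.267261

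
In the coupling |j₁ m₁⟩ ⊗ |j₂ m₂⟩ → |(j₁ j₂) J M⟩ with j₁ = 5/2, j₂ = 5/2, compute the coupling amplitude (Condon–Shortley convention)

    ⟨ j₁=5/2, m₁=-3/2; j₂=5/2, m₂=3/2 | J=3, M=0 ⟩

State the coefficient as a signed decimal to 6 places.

+0.521749

√[7·2!3!3!/9! · 1!4!4!1!3!3!] = √(144/5)
  +(−1)^1/∏(1,1,3,3,0,0)! = -1/36  (running -1/36)
  +(−1)^2/∏(2,0,2,2,1,1)! = 1/8  (running 7/72)
⟨..|..⟩ = √(144/5)·(7/72) = +0.521749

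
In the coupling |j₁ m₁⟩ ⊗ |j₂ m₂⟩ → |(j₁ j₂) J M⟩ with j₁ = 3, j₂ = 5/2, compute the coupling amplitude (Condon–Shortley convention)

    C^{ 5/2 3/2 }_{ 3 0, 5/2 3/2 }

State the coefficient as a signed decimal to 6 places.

triangle: 3!×3!×2!/9! = 72/362880
(j±m)!: 3!×3!×4!×1!×4!×1! = 20736
prefactor² = (2J+1)×Δ×N² = 864/35
  k=2: +1/(2!×1!×1!×2!×2!×0!) = 1/8
  k=3: −1/(3!×0!×0!×1!×3!×1!) = -1/36
Σ = 7/72  ⇒  CG² = 864/35×7/72² = 7/30
CG = +√(7/30) = +0.483046

+0.483046  (= +√(7/30))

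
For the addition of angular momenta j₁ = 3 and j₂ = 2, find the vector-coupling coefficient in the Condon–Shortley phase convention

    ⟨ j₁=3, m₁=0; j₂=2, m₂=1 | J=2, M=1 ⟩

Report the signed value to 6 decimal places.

+0.534522

j₁+j₂−J=3  J+j₁−j₂=3  J−j₁+j₂=1  j₁+j₂+J+1=8
(j₁±m₁, j₂±m₂, J±M) = (3,3,3,1,3,1)
P² = 81/14
sum k=2..3:
  [2] +1/4 = 1/4
  [3] −1/36 = -1/36
S = 2/9
C² = P²·S² = 2/7 ; C = +0.534522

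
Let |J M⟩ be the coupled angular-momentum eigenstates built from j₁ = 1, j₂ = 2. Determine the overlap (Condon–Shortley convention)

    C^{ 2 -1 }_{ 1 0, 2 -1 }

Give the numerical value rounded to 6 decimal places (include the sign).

j₁+j₂−J=1  J+j₁−j₂=1  J−j₁+j₂=3  j₁+j₂+J+1=6
(j₁±m₁, j₂±m₂, J±M) = (1,1,1,3,1,3)
P² = 3/2
sum k=0..1:
  [0] +1/2 = 1/2
  [1] −1/6 = -1/6
S = 1/3
C² = P²·S² = 1/6 ; C = +0.408248

+0.408248  (= +√(1/6))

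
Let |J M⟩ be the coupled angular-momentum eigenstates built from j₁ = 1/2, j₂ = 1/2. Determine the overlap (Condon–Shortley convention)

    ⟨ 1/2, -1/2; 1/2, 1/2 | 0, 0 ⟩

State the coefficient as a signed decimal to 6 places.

j₁+j₂−J=1  J+j₁−j₂=0  J−j₁+j₂=0  j₁+j₂+J+1=2
(j₁±m₁, j₂±m₂, J±M) = (0,1,1,0,0,0)
P² = 1/2
sum k=1..1:
  [1] −1/1 = -1
S = -1
C² = P²·S² = 1/2 ; C = -0.707107

-0.707107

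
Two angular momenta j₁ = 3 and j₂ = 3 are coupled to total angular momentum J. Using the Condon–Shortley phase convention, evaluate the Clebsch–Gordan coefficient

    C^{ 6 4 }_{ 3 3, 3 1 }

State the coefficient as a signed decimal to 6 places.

+0.476731  (= +√(5/22))

j₁+j₂−J=0  J+j₁−j₂=6  J−j₁+j₂=6  j₁+j₂+J+1=13
(j₁±m₁, j₂±m₂, J±M) = (6,0,4,2,10,2)
P² = 2985984000/11
sum k=0..0:
  [0] +1/34560 = 1/34560
S = 1/34560
C² = P²·S² = 5/22 ; C = +0.476731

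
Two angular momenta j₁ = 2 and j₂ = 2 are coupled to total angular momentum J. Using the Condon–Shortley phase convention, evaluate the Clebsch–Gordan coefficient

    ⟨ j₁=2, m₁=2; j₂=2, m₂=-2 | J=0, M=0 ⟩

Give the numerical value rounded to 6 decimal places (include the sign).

√[1·4!0!0!/5! · 4!0!0!4!0!0!] = √(576/5)
  +(−1)^0/∏(0,4,0,0,0,0)! = 1/24  (running 1/24)
⟨..|..⟩ = √(576/5)·(1/24) = +0.447214

+0.447214  (= +√(1/5))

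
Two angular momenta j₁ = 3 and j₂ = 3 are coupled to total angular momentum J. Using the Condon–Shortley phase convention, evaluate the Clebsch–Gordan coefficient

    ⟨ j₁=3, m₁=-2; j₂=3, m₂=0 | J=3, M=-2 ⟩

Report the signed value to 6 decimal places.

j₁+j₂−J=3  J+j₁−j₂=3  J−j₁+j₂=3  j₁+j₂+J+1=10
(j₁±m₁, j₂±m₂, J±M) = (1,5,3,3,1,5)
P² = 216
sum k=2..3:
  [2] +1/24 = 1/24
  [3] −1/72 = -1/72
S = 1/36
C² = P²·S² = 1/6 ; C = +0.408248

+√(1/6) = +0.408248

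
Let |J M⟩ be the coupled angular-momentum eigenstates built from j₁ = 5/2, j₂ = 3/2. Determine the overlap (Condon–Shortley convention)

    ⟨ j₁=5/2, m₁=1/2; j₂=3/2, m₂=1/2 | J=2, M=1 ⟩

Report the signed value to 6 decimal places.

√[5·2!3!1!/7! · 3!2!2!1!3!1!] = √(12/7)
  +(−1)^1/∏(1,1,1,1,2,0)! = -1/2  (running -1/2)
  +(−1)^2/∏(2,0,0,0,3,1)! = 1/12  (running -5/12)
⟨..|..⟩ = √(12/7)·(-5/12) = -0.545545

-0.545545  (= −√(25/84))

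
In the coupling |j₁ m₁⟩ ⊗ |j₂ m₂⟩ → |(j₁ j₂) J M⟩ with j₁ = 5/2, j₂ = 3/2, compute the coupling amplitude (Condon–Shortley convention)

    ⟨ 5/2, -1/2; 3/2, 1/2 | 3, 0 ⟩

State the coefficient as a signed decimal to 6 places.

triangle: 1!*4!*2!/8! = 48/40320
(j±m)!: 2!*3!*2!*1!*3!*3! = 864
prefactor² = (2J+1)*Δ*N² = 36/5
  k=0: +1/(0!*1!*3!*2!*1!*0!) = 1/12
  k=1: −1/(1!*0!*2!*1!*2!*1!) = -1/4
Σ = -1/6  ⇒  CG² = 36/5*(-1/6)² = 1/5
CG = −√(1/5) = -0.447214

−√(1/5) = -0.447214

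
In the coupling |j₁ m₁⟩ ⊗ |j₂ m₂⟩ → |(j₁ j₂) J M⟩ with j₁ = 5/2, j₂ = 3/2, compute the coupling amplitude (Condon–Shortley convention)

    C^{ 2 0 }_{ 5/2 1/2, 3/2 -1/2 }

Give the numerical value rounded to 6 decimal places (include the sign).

triangle: 2!×3!×1!/7! = 12/5040
(j±m)!: 3!×2!×1!×2!×2!×2! = 96
prefactor² = (2J+1)×Δ×N² = 8/7
  k=0: +1/(0!×2!×2!×1!×1!×0!) = 1/4
  k=1: −1/(1!×1!×1!×0!×2!×1!) = -1/2
Σ = -1/4  ⇒  CG² = 8/7×(-1/4)² = 1/14
CG = −√(1/14) = -0.267261

−√(1/14) ≈ -0.267261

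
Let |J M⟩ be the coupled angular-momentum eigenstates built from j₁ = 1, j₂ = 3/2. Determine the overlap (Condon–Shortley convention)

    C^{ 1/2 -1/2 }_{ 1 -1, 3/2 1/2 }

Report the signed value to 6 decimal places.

+√(1/6) = +0.408248

triangle: 2!×0!×1!/4! = 2/24
(j±m)!: 0!×2!×2!×1!×0!×1! = 4
prefactor² = (2J+1)×Δ×N² = 2/3
  k=2: +1/(2!×0!×0!×0!×0!×1!) = 1/2
Σ = 1/2  ⇒  CG² = 2/3×1/2² = 1/6
CG = +√(1/6) = +0.408248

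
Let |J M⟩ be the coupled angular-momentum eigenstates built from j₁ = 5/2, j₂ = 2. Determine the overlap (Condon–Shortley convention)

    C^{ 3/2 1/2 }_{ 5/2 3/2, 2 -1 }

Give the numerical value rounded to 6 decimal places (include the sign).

triangle: 3!×2!×1!/7! = 12/5040
(j±m)!: 4!×1!×1!×3!×2!×1! = 288
prefactor² = (2J+1)×Δ×N² = 96/35
  k=0: +1/(0!×3!×1!×1!×1!×0!) = 1/6
  k=1: −1/(1!×2!×0!×0!×2!×1!) = -1/4
Σ = -1/12  ⇒  CG² = 96/35×(-1/12)² = 2/105
CG = −√(2/105) = -0.138013

−√(2/105) ≈ -0.138013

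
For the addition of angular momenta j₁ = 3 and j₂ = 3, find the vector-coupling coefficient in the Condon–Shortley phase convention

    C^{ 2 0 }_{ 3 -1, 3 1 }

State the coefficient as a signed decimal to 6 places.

√[5·4!2!2!/9! · 2!4!4!2!2!2!] = √(256/21)
  +(−1)^2/∏(2,2,2,2,0,0)! = 1/16  (running 1/16)
  +(−1)^3/∏(3,1,1,1,1,1)! = -1/6  (running -5/48)
  +(−1)^4/∏(4,0,0,0,2,2)! = 1/96  (running -3/32)
⟨..|..⟩ = √(256/21)·(-3/32) = -0.327327

−√(3/28) ≈ -0.327327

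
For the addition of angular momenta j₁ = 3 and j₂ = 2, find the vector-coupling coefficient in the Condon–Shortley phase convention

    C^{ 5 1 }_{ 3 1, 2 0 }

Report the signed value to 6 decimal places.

j₁+j₂−J=0  J+j₁−j₂=6  J−j₁+j₂=4  j₁+j₂+J+1=11
(j₁±m₁, j₂±m₂, J±M) = (4,2,2,2,6,4)
P² = 110592/7
sum k=0..0:
  [0] +1/192 = 1/192
S = 1/192
C² = P²·S² = 3/7 ; C = +0.654654

+0.654654  (= +√(3/7))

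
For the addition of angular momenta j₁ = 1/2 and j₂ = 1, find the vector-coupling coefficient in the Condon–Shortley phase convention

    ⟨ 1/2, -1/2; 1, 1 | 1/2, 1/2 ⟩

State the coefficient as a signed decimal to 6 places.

−√(2/3) ≈ -0.816497

√[2·1!0!1!/3! · 0!1!2!0!1!0!] = √(2/3)
  +(−1)^1/∏(1,0,0,1,0,0)! = -1  (running -1)
⟨..|..⟩ = √(2/3)·(-1) = -0.816497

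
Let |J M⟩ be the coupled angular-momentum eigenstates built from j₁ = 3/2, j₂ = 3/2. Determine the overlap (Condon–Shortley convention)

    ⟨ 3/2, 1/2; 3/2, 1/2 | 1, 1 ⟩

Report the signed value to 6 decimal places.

-0.632456

√[3·2!1!1!/5! · 2!1!2!1!2!0!] = √(2/5)
  +(−1)^1/∏(1,1,0,1,1,0)! = -1  (running -1)
⟨..|..⟩ = √(2/5)·(-1) = -0.632456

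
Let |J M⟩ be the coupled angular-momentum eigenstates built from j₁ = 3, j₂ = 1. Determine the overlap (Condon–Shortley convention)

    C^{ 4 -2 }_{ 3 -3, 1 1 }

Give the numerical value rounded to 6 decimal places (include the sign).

+√(1/28) = +0.188982

j₁+j₂−J=0  J+j₁−j₂=6  J−j₁+j₂=2  j₁+j₂+J+1=9
(j₁±m₁, j₂±m₂, J±M) = (0,6,2,0,2,6)
P² = 518400/7
sum k=0..0:
  [0] +1/1440 = 1/1440
S = 1/1440
C² = P²·S² = 1/28 ; C = +0.188982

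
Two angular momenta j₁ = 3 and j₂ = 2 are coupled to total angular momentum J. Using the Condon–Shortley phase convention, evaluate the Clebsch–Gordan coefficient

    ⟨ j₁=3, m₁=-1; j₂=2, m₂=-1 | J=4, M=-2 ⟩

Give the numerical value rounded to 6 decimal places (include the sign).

+√(1/28) ≈ +0.188982

triangle: 1!·5!·3!/10! = 720/3628800
(j±m)!: 2!·4!·1!·3!·2!·6! = 414720
prefactor² = (2J+1)·Δ·N² = 5184/7
  k=0: +1/(0!·1!·4!·1!·1!·2!) = 1/48
  k=1: −1/(1!·0!·3!·0!·2!·3!) = -1/72
Σ = 1/144  ⇒  CG² = 5184/7·1/144² = 1/28
CG = +√(1/28) = +0.188982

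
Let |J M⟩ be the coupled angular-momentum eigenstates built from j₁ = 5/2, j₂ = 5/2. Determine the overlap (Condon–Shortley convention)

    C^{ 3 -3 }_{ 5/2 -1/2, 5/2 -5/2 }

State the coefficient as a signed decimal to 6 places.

triangle: 2!×3!×3!/9! = 72/362880
(j±m)!: 2!×3!×0!×5!×0!×6! = 1036800
prefactor² = (2J+1)×Δ×N² = 1440
  k=0: +1/(0!×2!×3!×0!×0!×3!) = 1/72
Σ = 1/72  ⇒  CG² = 1440×1/72² = 5/18
CG = +√(5/18) = +0.527046

+0.527046  (= +√(5/18))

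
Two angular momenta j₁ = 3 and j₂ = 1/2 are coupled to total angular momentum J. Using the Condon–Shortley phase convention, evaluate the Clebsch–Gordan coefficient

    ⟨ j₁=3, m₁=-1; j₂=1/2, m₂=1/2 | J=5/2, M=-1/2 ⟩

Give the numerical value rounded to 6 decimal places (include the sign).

triangle: 1!*5!*0!/7! = 120/5040
(j±m)!: 2!*4!*1!*0!*2!*3! = 576
prefactor² = (2J+1)*Δ*N² = 576/7
  k=1: −1/(1!*0!*3!*0!*2!*0!) = -1/12
Σ = -1/12  ⇒  CG² = 576/7*(-1/12)² = 4/7
CG = −√(4/7) = -0.755929

-0.755929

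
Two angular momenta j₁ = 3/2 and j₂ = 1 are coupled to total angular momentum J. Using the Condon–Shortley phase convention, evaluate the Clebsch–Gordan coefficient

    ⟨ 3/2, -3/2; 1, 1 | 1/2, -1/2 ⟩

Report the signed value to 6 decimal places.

+√(1/2) = +0.707107

triangle: 2!·1!·0!/4! = 2/24
(j±m)!: 0!·3!·2!·0!·0!·1! = 12
prefactor² = (2J+1)·Δ·N² = 2
  k=2: +1/(2!·0!·1!·0!·0!·0!) = 1/2
Σ = 1/2  ⇒  CG² = 2·1/2² = 1/2
CG = +√(1/2) = +0.707107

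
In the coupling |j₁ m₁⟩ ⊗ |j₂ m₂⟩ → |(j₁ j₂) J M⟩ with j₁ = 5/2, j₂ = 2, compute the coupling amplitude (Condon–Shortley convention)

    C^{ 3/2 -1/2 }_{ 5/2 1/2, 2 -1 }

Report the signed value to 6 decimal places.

−√(5/21) = -0.487950

j₁+j₂−J=3  J+j₁−j₂=2  J−j₁+j₂=1  j₁+j₂+J+1=7
(j₁±m₁, j₂±m₂, J±M) = (3,2,1,3,1,2)
P² = 48/35
sum k=0..1:
  [0] +1/12 = 1/12
  [1] −1/2 = -1/2
S = -5/12
C² = P²·S² = 5/21 ; C = -0.487950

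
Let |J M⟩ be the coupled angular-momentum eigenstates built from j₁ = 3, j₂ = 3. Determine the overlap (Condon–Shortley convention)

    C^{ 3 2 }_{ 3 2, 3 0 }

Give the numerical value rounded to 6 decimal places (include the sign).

−√(1/6) = -0.408248

√[7·3!3!3!/10! · 5!1!3!3!5!1!] = √(216)
  +(−1)^0/∏(0,3,1,3,2,0)! = 1/72  (running 1/72)
  +(−1)^1/∏(1,2,0,2,3,1)! = -1/24  (running -1/36)
⟨..|..⟩ = √(216)·(-1/36) = -0.408248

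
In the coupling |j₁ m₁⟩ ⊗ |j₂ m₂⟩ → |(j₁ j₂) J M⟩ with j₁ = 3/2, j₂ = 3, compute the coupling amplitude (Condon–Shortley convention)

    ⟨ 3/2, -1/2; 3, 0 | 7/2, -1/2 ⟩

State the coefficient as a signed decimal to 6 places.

j₁+j₂−J=1  J+j₁−j₂=2  J−j₁+j₂=5  j₁+j₂+J+1=9
(j₁±m₁, j₂±m₂, J±M) = (1,2,3,3,3,4)
P² = 384/7
sum k=0..1:
  [0] +1/24 = 1/24
  [1] −1/12 = -1/12
S = -1/24
C² = P²·S² = 2/21 ; C = -0.308607

−√(2/21) = -0.308607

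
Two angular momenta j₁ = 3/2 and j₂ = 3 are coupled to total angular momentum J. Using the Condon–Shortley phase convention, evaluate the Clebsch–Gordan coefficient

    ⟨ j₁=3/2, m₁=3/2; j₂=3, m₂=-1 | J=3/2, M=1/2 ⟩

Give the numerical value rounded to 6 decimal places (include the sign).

+0.338062  (= +√(4/35))

triangle: 3!×0!×3!/7! = 36/5040
(j±m)!: 3!×0!×2!×4!×2!×1! = 576
prefactor² = (2J+1)×Δ×N² = 576/35
  k=0: +1/(0!×3!×0!×2!×0!×1!) = 1/12
Σ = 1/12  ⇒  CG² = 576/35×1/12² = 4/35
CG = +√(4/35) = +0.338062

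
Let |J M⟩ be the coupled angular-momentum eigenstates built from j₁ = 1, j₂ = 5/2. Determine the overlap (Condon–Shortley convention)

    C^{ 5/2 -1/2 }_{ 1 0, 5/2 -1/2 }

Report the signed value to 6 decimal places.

√[6·1!1!4!/7! · 1!1!2!3!2!3!] = √(144/35)
  +(−1)^0/∏(0,1,1,2,0,2)! = 1/4  (running 1/4)
  +(−1)^1/∏(1,0,0,1,1,3)! = -1/6  (running 1/12)
⟨..|..⟩ = √(144/35)·(1/12) = +0.169031

+√(1/35) ≈ +0.169031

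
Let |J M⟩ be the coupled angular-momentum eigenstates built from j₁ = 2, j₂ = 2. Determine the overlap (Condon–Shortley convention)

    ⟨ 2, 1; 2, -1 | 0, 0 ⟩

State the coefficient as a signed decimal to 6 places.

triangle: 4!·0!·0!/5! = 24/120
(j±m)!: 3!·1!·1!·3!·0!·0! = 36
prefactor² = (2J+1)·Δ·N² = 36/5
  k=1: −1/(1!·3!·0!·0!·0!·0!) = -1/6
Σ = -1/6  ⇒  CG² = 36/5·(-1/6)² = 1/5
CG = −√(1/5) = -0.447214

-0.447214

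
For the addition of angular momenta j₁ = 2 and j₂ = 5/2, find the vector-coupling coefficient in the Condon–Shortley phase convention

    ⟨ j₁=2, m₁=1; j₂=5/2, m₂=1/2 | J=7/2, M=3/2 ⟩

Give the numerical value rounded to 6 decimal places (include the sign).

√[8·1!3!4!/9! · 3!1!3!2!5!2!] = √(384/7)
  +(−1)^0/∏(0,1,1,3,2,1)! = 1/12  (running 1/12)
  +(−1)^1/∏(1,0,0,2,3,2)! = -1/24  (running 1/24)
⟨..|..⟩ = √(384/7)·(1/24) = +0.308607

+√(2/21) = +0.308607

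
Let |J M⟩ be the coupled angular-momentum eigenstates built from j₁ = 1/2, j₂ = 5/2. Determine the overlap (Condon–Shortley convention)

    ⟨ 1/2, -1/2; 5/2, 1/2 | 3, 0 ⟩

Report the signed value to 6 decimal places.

+0.707107

√[7·0!1!5!/7! · 0!1!3!2!3!3!] = √(72)
  +(−1)^0/∏(0,0,1,3,0,2)! = 1/12  (running 1/12)
⟨..|..⟩ = √(72)·(1/12) = +0.707107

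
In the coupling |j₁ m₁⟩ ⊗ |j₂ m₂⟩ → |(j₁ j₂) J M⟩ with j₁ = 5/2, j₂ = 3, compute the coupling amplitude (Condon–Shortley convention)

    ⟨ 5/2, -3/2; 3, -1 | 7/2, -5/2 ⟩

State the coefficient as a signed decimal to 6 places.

−√(10/63) = -0.398410

√[8·2!3!4!/10! · 1!4!2!4!1!6!] = √(18432/35)
  +(−1)^1/∏(1,1,3,1,0,3)! = -1/36  (running -1/36)
  +(−1)^2/∏(2,0,2,0,1,4)! = 1/96  (running -5/288)
⟨..|..⟩ = √(18432/35)·(-5/288) = -0.398410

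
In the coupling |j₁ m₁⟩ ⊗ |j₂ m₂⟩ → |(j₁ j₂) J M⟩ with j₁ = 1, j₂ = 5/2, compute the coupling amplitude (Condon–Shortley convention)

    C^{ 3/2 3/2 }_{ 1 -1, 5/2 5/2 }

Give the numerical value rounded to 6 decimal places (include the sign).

+√(2/3) = +0.816497

j₁+j₂−J=2  J+j₁−j₂=0  J−j₁+j₂=3  j₁+j₂+J+1=6
(j₁±m₁, j₂±m₂, J±M) = (0,2,5,0,3,0)
P² = 96
sum k=2..2:
  [2] +1/12 = 1/12
S = 1/12
C² = P²·S² = 2/3 ; C = +0.816497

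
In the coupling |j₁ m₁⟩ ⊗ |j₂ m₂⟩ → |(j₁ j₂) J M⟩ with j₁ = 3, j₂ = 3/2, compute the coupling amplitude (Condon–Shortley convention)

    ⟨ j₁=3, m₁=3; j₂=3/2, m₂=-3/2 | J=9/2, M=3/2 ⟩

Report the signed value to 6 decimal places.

√[10·0!6!3!/10! · 6!0!0!3!6!3!] = √(1555200/7)
  +(−1)^0/∏(0,0,0,0,6,3)! = 1/4320  (running 1/4320)
⟨..|..⟩ = √(1555200/7)·(1/4320) = +0.109109

+0.109109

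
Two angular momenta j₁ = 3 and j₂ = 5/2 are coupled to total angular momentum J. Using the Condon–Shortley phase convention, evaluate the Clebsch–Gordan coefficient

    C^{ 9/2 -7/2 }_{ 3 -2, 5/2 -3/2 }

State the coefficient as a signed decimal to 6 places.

j₁+j₂−J=1  J+j₁−j₂=5  J−j₁+j₂=4  j₁+j₂+J+1=11
(j₁±m₁, j₂±m₂, J±M) = (1,5,1,4,1,8)
P² = 921600/11
sum k=0..1:
  [0] +1/720 = 1/720
  [1] −1/576 = -1/576
S = -1/2880
C² = P²·S² = 1/99 ; C = -0.100504

-0.100504  (= −√(1/99))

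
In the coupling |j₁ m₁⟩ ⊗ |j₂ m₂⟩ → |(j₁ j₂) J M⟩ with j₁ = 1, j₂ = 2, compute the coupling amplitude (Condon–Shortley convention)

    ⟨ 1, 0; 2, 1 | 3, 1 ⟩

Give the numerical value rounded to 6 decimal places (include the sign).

√[7·0!2!4!/7! · 1!1!3!1!4!2!] = √(96/5)
  +(−1)^0/∏(0,0,1,3,1,1)! = 1/6  (running 1/6)
⟨..|..⟩ = √(96/5)·(1/6) = +0.730297

+√(8/15) = +0.730297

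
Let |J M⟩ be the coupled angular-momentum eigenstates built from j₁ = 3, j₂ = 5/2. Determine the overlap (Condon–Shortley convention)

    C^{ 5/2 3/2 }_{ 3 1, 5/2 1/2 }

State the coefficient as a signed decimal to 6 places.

triangle: 3!*3!*2!/9! = 72/362880
(j±m)!: 4!*2!*3!*2!*4!*1! = 13824
prefactor² = (2J+1)*Δ*N² = 576/35
  k=1: −1/(1!*2!*1!*2!*2!*0!) = -1/8
  k=2: +1/(2!*1!*0!*1!*3!*1!) = 1/12
Σ = -1/24  ⇒  CG² = 576/35*(-1/24)² = 1/35
CG = −√(1/35) = -0.169031

-0.169031  (= −√(1/35))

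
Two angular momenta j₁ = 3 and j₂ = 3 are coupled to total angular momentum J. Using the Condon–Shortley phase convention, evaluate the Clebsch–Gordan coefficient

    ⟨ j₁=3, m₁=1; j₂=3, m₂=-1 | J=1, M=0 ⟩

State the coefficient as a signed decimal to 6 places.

√[3·5!1!1!/8! · 4!2!2!4!1!1!] = √(144/7)
  +(−1)^1/∏(1,4,1,1,0,0)! = -1/24  (running -1/24)
  +(−1)^2/∏(2,3,0,0,1,1)! = 1/12  (running 1/24)
⟨..|..⟩ = √(144/7)·(1/24) = +0.188982

+0.188982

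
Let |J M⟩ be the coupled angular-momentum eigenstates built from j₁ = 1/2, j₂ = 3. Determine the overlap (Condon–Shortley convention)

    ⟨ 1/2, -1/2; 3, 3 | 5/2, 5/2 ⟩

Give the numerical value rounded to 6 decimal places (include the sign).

-0.925820  (= −√(6/7))

√[6·1!0!5!/7! · 0!1!6!0!5!0!] = √(86400/7)
  +(−1)^1/∏(1,0,0,5,0,0)! = -1/120  (running -1/120)
⟨..|..⟩ = √(86400/7)·(-1/120) = -0.925820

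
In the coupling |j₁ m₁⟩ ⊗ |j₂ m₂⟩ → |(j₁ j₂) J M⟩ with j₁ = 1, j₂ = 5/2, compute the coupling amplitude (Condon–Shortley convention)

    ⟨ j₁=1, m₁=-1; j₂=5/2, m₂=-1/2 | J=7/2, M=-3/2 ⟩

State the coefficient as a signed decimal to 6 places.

j₁+j₂−J=0  J+j₁−j₂=2  J−j₁+j₂=5  j₁+j₂+J+1=8
(j₁±m₁, j₂±m₂, J±M) = (0,2,2,3,2,5)
P² = 1920/7
sum k=0..0:
  [0] +1/24 = 1/24
S = 1/24
C² = P²·S² = 10/21 ; C = +0.690066

+√(10/21) = +0.690066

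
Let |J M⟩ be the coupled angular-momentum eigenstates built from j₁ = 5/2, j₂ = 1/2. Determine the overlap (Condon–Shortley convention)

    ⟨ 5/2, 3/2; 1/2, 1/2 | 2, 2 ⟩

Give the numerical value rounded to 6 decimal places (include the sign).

-0.408248  (= −√(1/6))

triangle: 1!×4!×0!/6! = 24/720
(j±m)!: 4!×1!×1!×0!×4!×0! = 576
prefactor² = (2J+1)×Δ×N² = 96
  k=1: −1/(1!×0!×0!×0!×4!×0!) = -1/24
Σ = -1/24  ⇒  CG² = 96×(-1/24)² = 1/6
CG = −√(1/6) = -0.408248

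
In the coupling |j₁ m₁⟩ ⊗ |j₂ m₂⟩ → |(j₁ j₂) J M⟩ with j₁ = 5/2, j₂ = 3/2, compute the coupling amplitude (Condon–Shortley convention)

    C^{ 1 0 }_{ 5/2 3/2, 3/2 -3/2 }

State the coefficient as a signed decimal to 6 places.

+√(1/5) = +0.447214

triangle: 3!*2!*0!/6! = 12/720
(j±m)!: 4!*1!*0!*3!*1!*1! = 144
prefactor² = (2J+1)*Δ*N² = 36/5
  k=0: +1/(0!*3!*1!*0!*1!*0!) = 1/6
Σ = 1/6  ⇒  CG² = 36/5*1/6² = 1/5
CG = +√(1/5) = +0.447214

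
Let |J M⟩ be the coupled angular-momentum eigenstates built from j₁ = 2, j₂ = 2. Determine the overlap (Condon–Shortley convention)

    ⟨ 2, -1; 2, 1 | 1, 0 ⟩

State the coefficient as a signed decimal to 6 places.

j₁+j₂−J=3  J+j₁−j₂=1  J−j₁+j₂=1  j₁+j₂+J+1=6
(j₁±m₁, j₂±m₂, J±M) = (1,3,3,1,1,1)
P² = 9/10
sum k=2..3:
  [2] +1/2 = 1/2
  [3] −1/6 = -1/6
S = 1/3
C² = P²·S² = 1/10 ; C = +0.316228

+0.316228  (= +√(1/10))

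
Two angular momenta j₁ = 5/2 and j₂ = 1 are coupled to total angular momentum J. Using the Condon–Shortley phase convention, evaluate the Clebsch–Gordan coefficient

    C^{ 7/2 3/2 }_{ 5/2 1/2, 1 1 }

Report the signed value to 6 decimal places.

√[8·0!5!2!/8! · 3!2!2!0!5!2!] = √(1920/7)
  +(−1)^0/∏(0,0,2,2,3,0)! = 1/24  (running 1/24)
⟨..|..⟩ = √(1920/7)·(1/24) = +0.690066

+√(10/21) = +0.690066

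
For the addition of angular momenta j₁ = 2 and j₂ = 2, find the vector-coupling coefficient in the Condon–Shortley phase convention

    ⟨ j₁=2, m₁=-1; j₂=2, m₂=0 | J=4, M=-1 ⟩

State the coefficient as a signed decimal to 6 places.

+0.654654  (= +√(3/7))

triangle: 0!·4!·4!/9! = 576/362880
(j±m)!: 1!·3!·2!·2!·3!·5! = 17280
prefactor² = (2J+1)·Δ·N² = 1728/7
  k=0: +1/(0!·0!·3!·2!·1!·2!) = 1/24
Σ = 1/24  ⇒  CG² = 1728/7·1/24² = 3/7
CG = +√(3/7) = +0.654654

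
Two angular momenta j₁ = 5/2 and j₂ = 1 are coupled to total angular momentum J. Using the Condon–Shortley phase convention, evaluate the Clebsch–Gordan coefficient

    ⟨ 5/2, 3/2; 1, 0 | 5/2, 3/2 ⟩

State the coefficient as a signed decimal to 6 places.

+0.507093  (= +√(9/35))

√[6·1!4!1!/7! · 4!1!1!1!4!1!] = √(576/35)
  +(−1)^0/∏(0,1,1,1,3,0)! = 1/6  (running 1/6)
  +(−1)^1/∏(1,0,0,0,4,1)! = -1/24  (running 1/8)
⟨..|..⟩ = √(576/35)·(1/8) = +0.507093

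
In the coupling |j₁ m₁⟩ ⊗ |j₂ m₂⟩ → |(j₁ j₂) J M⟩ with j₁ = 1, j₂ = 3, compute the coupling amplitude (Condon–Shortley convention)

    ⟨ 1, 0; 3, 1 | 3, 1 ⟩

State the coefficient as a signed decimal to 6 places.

triangle: 1!·1!·5!/8! = 120/40320
(j±m)!: 1!·1!·4!·2!·4!·2! = 2304
prefactor² = (2J+1)·Δ·N² = 48
  k=0: +1/(0!·1!·1!·4!·0!·1!) = 1/24
  k=1: −1/(1!·0!·0!·3!·1!·2!) = -1/12
Σ = -1/24  ⇒  CG² = 48·(-1/24)² = 1/12
CG = −√(1/12) = -0.288675

-0.288675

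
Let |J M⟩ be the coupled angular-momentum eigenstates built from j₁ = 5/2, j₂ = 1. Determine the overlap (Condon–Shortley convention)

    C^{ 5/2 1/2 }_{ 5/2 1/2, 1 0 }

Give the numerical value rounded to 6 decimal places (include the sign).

√[6·1!4!1!/7! · 3!2!1!1!3!2!] = √(144/35)
  +(−1)^0/∏(0,1,2,1,2,0)! = 1/4  (running 1/4)
  +(−1)^1/∏(1,0,1,0,3,1)! = -1/6  (running 1/12)
⟨..|..⟩ = √(144/35)·(1/12) = +0.169031

+√(1/35) ≈ +0.169031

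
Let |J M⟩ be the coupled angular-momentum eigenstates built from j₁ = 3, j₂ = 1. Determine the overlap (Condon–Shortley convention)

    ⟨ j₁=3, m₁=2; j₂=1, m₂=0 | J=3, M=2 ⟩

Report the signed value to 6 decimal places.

+√(1/3) ≈ +0.577350

√[7·1!5!1!/8! · 5!1!1!1!5!1!] = √(300)
  +(−1)^0/∏(0,1,1,1,4,0)! = 1/24  (running 1/24)
  +(−1)^1/∏(1,0,0,0,5,1)! = -1/120  (running 1/30)
⟨..|..⟩ = √(300)·(1/30) = +0.577350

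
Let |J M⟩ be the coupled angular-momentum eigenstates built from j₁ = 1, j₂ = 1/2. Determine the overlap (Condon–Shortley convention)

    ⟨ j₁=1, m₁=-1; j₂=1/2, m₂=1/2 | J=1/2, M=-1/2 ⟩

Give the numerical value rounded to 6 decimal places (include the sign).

−√(2/3) ≈ -0.816497

j₁+j₂−J=1  J+j₁−j₂=1  J−j₁+j₂=0  j₁+j₂+J+1=3
(j₁±m₁, j₂±m₂, J±M) = (0,2,1,0,0,1)
P² = 2/3
sum k=1..1:
  [1] −1/1 = -1
S = -1
C² = P²·S² = 2/3 ; C = -0.816497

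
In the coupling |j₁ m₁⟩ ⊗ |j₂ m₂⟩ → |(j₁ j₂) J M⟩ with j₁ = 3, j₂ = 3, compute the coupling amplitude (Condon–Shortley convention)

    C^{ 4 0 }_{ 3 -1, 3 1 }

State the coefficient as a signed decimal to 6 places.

+√(1/154) ≈ +0.080582

√[9·2!4!4!/11! · 2!4!4!2!4!4!] = √(663552/1925)
  +(−1)^0/∏(0,2,4,4,0,0)! = 1/1152  (running 1/1152)
  +(−1)^1/∏(1,1,3,3,1,1)! = -1/36  (running -31/1152)
  +(−1)^2/∏(2,0,2,2,2,2)! = 1/32  (running 5/1152)
⟨..|..⟩ = √(663552/1925)·(5/1152) = +0.080582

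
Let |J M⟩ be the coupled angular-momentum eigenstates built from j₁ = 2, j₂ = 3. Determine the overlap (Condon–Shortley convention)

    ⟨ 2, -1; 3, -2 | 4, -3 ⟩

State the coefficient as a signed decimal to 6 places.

+0.223607

√[9·1!3!5!/10! · 1!3!1!5!1!7!] = √(6480)
  +(−1)^0/∏(0,1,3,1,0,4)! = 1/144  (running 1/144)
  +(−1)^1/∏(1,0,2,0,1,5)! = -1/240  (running 1/360)
⟨..|..⟩ = √(6480)·(1/360) = +0.223607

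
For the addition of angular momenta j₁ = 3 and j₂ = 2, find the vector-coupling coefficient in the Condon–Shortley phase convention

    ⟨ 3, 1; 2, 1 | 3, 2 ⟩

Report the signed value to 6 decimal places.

−√(1/4) = -0.500000

triangle: 2!×4!×2!/9! = 96/362880
(j±m)!: 4!×2!×3!×1!×5!×1! = 34560
prefactor² = (2J+1)×Δ×N² = 64
  k=1: −1/(1!×1!×1!×2!×3!×0!) = -1/12
  k=2: +1/(2!×0!×0!×1!×4!×1!) = 1/48
Σ = -1/16  ⇒  CG² = 64×(-1/16)² = 1/4
CG = −√(1/4) = -0.500000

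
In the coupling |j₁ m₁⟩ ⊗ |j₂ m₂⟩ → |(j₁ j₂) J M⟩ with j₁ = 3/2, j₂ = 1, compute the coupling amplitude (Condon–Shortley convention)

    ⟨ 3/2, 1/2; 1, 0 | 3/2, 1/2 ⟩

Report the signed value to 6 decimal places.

triangle: 1!·2!·1!/5! = 2/120
(j±m)!: 2!·1!·1!·1!·2!·1! = 4
prefactor² = (2J+1)·Δ·N² = 4/15
  k=0: +1/(0!·1!·1!·1!·1!·0!) = 1
  k=1: −1/(1!·0!·0!·0!·2!·1!) = -1/2
Σ = 1/2  ⇒  CG² = 4/15·1/2² = 1/15
CG = +√(1/15) = +0.258199

+√(1/15) = +0.258199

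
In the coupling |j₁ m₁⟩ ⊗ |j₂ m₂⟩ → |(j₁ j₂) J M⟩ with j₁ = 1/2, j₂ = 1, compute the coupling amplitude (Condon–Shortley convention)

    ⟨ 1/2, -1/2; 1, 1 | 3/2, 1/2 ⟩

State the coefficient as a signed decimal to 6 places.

triangle: 0!·1!·2!/4! = 2/24
(j±m)!: 0!·1!·2!·0!·2!·1! = 4
prefactor² = (2J+1)·Δ·N² = 4/3
  k=0: +1/(0!·0!·1!·2!·0!·0!) = 1/2
Σ = 1/2  ⇒  CG² = 4/3·1/2² = 1/3
CG = +√(1/3) = +0.577350

+0.577350  (= +√(1/3))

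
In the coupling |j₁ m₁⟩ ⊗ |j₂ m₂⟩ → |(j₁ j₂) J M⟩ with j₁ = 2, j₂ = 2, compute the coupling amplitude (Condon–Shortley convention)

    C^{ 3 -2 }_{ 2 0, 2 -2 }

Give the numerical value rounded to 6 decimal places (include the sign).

+0.707107  (= +√(1/2))

triangle: 1!*3!*3!/8! = 36/40320
(j±m)!: 2!*2!*0!*4!*1!*5! = 11520
prefactor² = (2J+1)*Δ*N² = 72
  k=0: +1/(0!*1!*2!*0!*1!*3!) = 1/12
Σ = 1/12  ⇒  CG² = 72*1/12² = 1/2
CG = +√(1/2) = +0.707107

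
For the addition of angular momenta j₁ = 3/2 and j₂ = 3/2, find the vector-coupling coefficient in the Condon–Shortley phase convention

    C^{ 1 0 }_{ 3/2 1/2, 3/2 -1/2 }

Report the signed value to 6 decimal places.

−√(1/20) ≈ -0.223607

j₁+j₂−J=2  J+j₁−j₂=1  J−j₁+j₂=1  j₁+j₂+J+1=5
(j₁±m₁, j₂±m₂, J±M) = (2,1,1,2,1,1)
P² = 1/5
sum k=0..1:
  [0] +1/2 = 1/2
  [1] −1/1 = -1
S = -1/2
C² = P²·S² = 1/20 ; C = -0.223607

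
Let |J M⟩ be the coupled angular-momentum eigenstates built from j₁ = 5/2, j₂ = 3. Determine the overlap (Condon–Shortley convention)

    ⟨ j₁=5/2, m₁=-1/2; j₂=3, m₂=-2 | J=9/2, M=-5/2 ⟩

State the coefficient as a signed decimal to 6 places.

+0.497468  (= +√(49/198))

triangle: 1!*4!*5!/11! = 2880/39916800
(j±m)!: 2!*3!*1!*5!*2!*7! = 14515200
prefactor² = (2J+1)*Δ*N² = 115200/11
  k=0: +1/(0!*1!*3!*1!*1!*4!) = 1/144
  k=1: −1/(1!*0!*2!*0!*2!*5!) = -1/480
Σ = 7/1440  ⇒  CG² = 115200/11*7/1440² = 49/198
CG = +√(49/198) = +0.497468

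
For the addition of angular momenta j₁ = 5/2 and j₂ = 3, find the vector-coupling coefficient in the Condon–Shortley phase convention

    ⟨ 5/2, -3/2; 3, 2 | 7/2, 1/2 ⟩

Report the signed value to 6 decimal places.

triangle: 2!*3!*4!/10! = 288/3628800
(j±m)!: 1!*4!*5!*1!*4!*3! = 414720
prefactor² = (2J+1)*Δ*N² = 9216/35
  k=1: −1/(1!*1!*3!*4!*0!*0!) = -1/144
  k=2: +1/(2!*0!*2!*3!*1!*1!) = 1/24
Σ = 5/144  ⇒  CG² = 9216/35*5/144² = 20/63
CG = +√(20/63) = +0.563436

+√(20/63) ≈ +0.563436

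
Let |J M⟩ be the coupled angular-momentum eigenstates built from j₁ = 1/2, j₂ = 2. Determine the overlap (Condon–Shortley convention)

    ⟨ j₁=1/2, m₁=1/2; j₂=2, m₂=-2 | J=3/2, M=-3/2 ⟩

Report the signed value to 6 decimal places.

triangle: 1!×0!×3!/5! = 6/120
(j±m)!: 1!×0!×0!×4!×0!×3! = 144
prefactor² = (2J+1)×Δ×N² = 144/5
  k=0: +1/(0!×1!×0!×0!×0!×3!) = 1/6
Σ = 1/6  ⇒  CG² = 144/5×1/6² = 4/5
CG = +√(4/5) = +0.894427

+√(4/5) = +0.894427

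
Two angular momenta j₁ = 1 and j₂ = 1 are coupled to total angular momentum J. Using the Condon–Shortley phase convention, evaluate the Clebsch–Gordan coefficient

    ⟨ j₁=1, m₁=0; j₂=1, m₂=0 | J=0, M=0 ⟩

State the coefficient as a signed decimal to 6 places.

triangle: 2!·0!·0!/3! = 2/6
(j±m)!: 1!·1!·1!·1!·0!·0! = 1
prefactor² = (2J+1)·Δ·N² = 1/3
  k=1: −1/(1!·1!·0!·0!·0!·0!) = -1
Σ = -1  ⇒  CG² = 1/3·(-1)² = 1/3
CG = −√(1/3) = -0.577350

−√(1/3) = -0.577350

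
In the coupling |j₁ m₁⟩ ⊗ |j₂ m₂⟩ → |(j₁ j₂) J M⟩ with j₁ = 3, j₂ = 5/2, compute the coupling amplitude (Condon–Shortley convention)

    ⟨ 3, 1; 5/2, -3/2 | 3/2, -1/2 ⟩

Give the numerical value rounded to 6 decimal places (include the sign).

√[4·4!2!1!/8! · 4!2!1!4!1!2!] = √(384/35)
  +(−1)^0/∏(0,4,2,1,0,0)! = 1/48  (running 1/48)
  +(−1)^1/∏(1,3,1,0,1,1)! = -1/6  (running -7/48)
⟨..|..⟩ = √(384/35)·(-7/48) = -0.483046

-0.483046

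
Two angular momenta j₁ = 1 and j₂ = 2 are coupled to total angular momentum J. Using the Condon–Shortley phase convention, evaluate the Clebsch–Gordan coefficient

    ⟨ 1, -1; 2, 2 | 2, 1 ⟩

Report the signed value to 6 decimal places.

−√(1/3) = -0.577350

j₁+j₂−J=1  J+j₁−j₂=1  J−j₁+j₂=3  j₁+j₂+J+1=6
(j₁±m₁, j₂±m₂, J±M) = (0,2,4,0,3,1)
P² = 12
sum k=1..1:
  [1] −1/6 = -1/6
S = -1/6
C² = P²·S² = 1/3 ; C = -0.577350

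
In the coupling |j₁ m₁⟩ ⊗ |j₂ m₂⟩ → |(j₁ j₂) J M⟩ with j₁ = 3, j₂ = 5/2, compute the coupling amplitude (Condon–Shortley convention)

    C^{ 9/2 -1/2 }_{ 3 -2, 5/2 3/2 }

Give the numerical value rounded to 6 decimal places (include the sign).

−√(361/1386) ≈ -0.510355

triangle: 1!*5!*4!/11! = 2880/39916800
(j±m)!: 1!*5!*4!*1!*4!*5! = 8294400
prefactor² = (2J+1)*Δ*N² = 460800/77
  k=0: +1/(0!*1!*5!*4!*0!*0!) = 1/2880
  k=1: −1/(1!*0!*4!*3!*1!*1!) = -1/144
Σ = -19/2880  ⇒  CG² = 460800/77*(-19/2880)² = 361/1386
CG = −√(361/1386) = -0.510355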